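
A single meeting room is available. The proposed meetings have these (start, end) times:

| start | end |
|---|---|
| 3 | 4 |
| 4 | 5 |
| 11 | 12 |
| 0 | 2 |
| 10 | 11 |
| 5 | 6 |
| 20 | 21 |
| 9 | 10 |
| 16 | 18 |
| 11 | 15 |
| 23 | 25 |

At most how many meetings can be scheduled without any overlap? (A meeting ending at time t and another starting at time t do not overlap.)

By end time: (0,2), (3,4), (4,5), (5,6), (9,10), (10,11), (11,12), (11,15), (16,18), (20,21), (23,25).
Pick (0,2); next start ≥ 2 → (3,4); next start ≥ 4 → (4,5); next start ≥ 5 → (5,6); next start ≥ 6 → (9,10); next start ≥ 10 → (10,11); next start ≥ 11 → (11,12); next start ≥ 12 → (16,18); next start ≥ 18 → (20,21); next start ≥ 21 → (23,25).
Selected 10 meetings.

10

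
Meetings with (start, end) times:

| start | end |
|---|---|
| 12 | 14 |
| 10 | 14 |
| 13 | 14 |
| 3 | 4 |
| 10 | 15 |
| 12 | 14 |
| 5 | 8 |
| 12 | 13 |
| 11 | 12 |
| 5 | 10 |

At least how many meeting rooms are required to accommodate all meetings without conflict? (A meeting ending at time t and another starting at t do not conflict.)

5

Events (time:±→running): 3:+→1 4:-→0 5:+→1 5:+→2 8:-→1 10:-→0 10:+→1 10:+→2 11:+→3 12:-→2 12:+→3 12:+→4 12:+→5 … peak 5.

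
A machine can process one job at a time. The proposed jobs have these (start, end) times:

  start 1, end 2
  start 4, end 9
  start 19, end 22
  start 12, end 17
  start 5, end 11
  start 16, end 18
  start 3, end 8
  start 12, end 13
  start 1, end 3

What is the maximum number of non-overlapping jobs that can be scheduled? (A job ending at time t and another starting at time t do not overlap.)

Order by finish time; keep every interval that doesn't clash with the previous kept one.
By end time: (1,2), (1,3), (3,8), (4,9), (5,11), (12,13), (12,17), (16,18), (19,22).
Pick (1,2); next start ≥ 2 → (3,8); next start ≥ 8 → (12,13); next start ≥ 13 → (16,18); next start ≥ 18 → (19,22).
Selected 5 jobs.

5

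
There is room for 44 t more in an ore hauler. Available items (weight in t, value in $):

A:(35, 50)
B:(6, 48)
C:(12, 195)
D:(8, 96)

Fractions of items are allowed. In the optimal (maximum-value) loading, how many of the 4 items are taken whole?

3

Sort by value per unit weight and fill in that order.
Order: C (195/12=16.25) > D (96/8=12.00) > B (48/6=8.00) > A (50/35=1.43)
Fill: take C (12 @ 195) → take D (8 @ 96) → take B (6 @ 48) → take 18/35 of A → 25.71; 44/44 used.
3 item(s) taken whole; one partial (take 18/35 of A).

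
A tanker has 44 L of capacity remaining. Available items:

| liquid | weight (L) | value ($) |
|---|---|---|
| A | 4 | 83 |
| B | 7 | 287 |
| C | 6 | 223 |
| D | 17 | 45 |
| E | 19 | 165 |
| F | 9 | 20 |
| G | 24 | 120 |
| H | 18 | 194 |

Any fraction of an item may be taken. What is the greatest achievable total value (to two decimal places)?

865.16

Sort by value per unit weight and fill in that order.
Order: B (287/7=41.00) > C (223/6=37.17) > A (83/4=20.75) > H (194/18=10.78) > E (165/19=8.68) > G (120/24=5.00) > D (45/17=2.65) > F (20/9=2.22)
Fill: take B (7 @ 287) → take C (6 @ 223) → take A (4 @ 83) → take H (18 @ 194) → take 9/19 of E → 78.16; 44/44 used.
Total value = 865.16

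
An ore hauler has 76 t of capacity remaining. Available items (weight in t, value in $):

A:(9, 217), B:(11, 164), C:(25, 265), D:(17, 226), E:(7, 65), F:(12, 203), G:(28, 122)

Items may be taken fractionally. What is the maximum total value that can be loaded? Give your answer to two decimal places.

Sort by value per unit weight and fill in that order.
Ratios (sorted): A 24.11, F 16.92, B 14.91, D 13.29, C 10.60, E 9.29, G 4.36
take A (9 @ 217); take F (12 @ 203); take B (11 @ 164); take D (17 @ 226); take C (25 @ 265); take 2/7 of E → 18.57. Capacity used 76/76.
Total value = 1093.57

1093.57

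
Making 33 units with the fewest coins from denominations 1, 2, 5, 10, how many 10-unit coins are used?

3

33 − 3×10→3 − 1×2→1 − 1×1→0
Count of 10: 3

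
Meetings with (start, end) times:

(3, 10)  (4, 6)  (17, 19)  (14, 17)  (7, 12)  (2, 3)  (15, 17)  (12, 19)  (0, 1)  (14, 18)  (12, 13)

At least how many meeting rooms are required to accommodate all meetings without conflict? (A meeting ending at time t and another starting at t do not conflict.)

4

Count concurrent intervals with a sweep; the peak is the room count.
starts: [0, 2, 3, 4, 7, 12, 12, 14, 14, 15, 17]
ends:   [1, 3, 6, 10, 12, 13, 17, 17, 18, 19, 19]
s0→1 e1→0 s2→1 e3→0 s3→1 s4→2 e6→1 s7→2 e10→1 e12→0 s12→1 s12→2 e13→1 s14→2 s14→3 s15→4  — peak 4.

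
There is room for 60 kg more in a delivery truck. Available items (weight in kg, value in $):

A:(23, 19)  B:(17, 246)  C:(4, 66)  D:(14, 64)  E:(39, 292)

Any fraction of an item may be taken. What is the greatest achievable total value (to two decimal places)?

604.00

Sort by value per unit weight and fill in that order.
Order: C (66/4=16.50) > B (246/17=14.47) > E (292/39=7.49) > D (64/14=4.57) > A (19/23=0.83)
Fill: take C (4 @ 66) → take B (17 @ 246) → take E (39 @ 292); 60/60 used.
Total value = 604.00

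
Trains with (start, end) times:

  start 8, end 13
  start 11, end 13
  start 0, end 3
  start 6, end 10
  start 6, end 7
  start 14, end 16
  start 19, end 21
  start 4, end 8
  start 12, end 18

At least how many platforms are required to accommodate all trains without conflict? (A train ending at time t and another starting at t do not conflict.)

Events (time:±→running): 0:+→1 3:-→0 4:+→1 6:+→2 6:+→3 … peak 3.

3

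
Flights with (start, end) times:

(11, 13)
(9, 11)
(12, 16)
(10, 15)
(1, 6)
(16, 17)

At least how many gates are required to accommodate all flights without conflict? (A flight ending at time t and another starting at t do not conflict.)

The answer is the maximum number of intervals overlapping at any instant.
Events (time:±→running): 1:+→1 6:-→0 9:+→1 10:+→2 11:-→1 11:+→2 12:+→3 … peak 3.

3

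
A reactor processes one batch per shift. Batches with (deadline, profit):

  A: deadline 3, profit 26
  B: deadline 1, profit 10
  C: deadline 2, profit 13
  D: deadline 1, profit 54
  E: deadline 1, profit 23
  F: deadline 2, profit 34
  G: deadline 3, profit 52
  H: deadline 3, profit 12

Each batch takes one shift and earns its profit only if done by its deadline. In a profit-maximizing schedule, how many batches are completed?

Profit order: D=54 G=52 F=34 A=26 E=23 C=13 H=12 B=10
Assign: D→slot 1, G→slot 3, F→slot 2, A skipped, E skipped, C skipped, H skipped, B skipped.
Slots: [1:D] [2:F] [3:G]
3 of 8 scheduled.

3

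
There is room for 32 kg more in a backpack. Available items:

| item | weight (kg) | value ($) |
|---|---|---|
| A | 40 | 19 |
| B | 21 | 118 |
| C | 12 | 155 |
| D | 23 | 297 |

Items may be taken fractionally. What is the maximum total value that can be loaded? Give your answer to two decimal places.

413.26

Sort by value per unit weight and fill in that order.
Ratios (sorted): C 12.92, D 12.91, B 5.62, A 0.47
take C (12 @ 155); take 20/23 of D → 258.26. Capacity used 32/32.
Total value = 413.26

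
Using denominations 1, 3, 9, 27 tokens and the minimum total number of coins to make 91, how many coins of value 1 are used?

91 − 3×27→10 − 1×9→1 − 1×1→0
Count of 1: 1

1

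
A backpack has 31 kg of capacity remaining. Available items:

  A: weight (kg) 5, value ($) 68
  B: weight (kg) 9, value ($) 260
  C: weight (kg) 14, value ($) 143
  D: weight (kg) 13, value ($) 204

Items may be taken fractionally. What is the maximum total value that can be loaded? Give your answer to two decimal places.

572.86

Greedy by value/weight ratio, highest first.
Ratios (sorted): B 28.89, D 15.69, A 13.60, C 10.21
take B (9 @ 260); take D (13 @ 204); take A (5 @ 68); take 4/14 of C → 40.86. Capacity used 31/31.
Total value = 572.86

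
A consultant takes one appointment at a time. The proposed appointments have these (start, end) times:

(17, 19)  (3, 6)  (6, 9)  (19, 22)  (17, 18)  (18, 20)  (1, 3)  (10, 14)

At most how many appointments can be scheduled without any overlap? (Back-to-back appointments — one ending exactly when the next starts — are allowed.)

6

Order by finish time; keep every interval that doesn't clash with the previous kept one.
By end time: (1,3), (3,6), (6,9), (10,14), (17,18), (17,19), (18,20), (19,22).
Pick (1,3); next start ≥ 3 → (3,6); next start ≥ 6 → (6,9); next start ≥ 9 → (10,14); next start ≥ 14 → (17,18); next start ≥ 18 → (18,20).
Selected 6 appointments.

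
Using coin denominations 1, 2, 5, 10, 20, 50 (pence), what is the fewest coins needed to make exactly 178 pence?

7

Greedy: take as many of the largest coin as possible, then repeat with the remainder.
178 − 3×50→28 − 1×20→8 − 1×5→3 − 1×2→1 − 1×1→0
Total coins = 3 + 1 + 1 + 1 + 1 = 7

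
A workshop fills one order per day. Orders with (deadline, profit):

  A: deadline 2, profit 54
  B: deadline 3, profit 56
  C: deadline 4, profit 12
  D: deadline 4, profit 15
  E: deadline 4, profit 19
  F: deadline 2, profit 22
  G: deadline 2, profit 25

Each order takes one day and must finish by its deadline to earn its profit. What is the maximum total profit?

Sort by profit descending; place each in the latest free slot ≤ its deadline.
By profit: B(d3,56), A(d2,54), G(d2,25), F(d2,22), E(d4,19), D(d4,15), C(d4,12)
B→slot 3; A→slot 2; G→slot 1; F skipped; E→slot 4; D skipped; C skipped.
Profit = 25 + 54 + 56 + 19 = 154

154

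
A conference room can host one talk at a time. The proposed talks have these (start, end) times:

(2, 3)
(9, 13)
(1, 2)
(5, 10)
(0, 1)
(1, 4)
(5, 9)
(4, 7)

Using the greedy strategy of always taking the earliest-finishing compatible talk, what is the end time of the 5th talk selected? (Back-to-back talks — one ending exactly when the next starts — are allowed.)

By end time: (0,1), (1,2), (2,3), (1,4), (4,7), (5,9), (5,10), (9,13).
Pick (0,1); next start ≥ 1 → (1,2); next start ≥ 2 → (2,3); next start ≥ 3 → (4,7); next start ≥ 7 → (9,13).
Selected: (0,1) (1,2) (2,3) (4,7) (9,13)

13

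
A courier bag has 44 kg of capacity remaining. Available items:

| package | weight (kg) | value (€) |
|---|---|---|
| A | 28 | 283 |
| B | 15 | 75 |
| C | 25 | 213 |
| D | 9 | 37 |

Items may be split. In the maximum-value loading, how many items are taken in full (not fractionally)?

1

Sort by value per unit weight and fill in that order.
Order: A (283/28=10.11) > C (213/25=8.52) > B (75/15=5.00) > D (37/9=4.11)
Fill: take A (28 @ 283) → take 16/25 of C → 136.32; 44/44 used.
1 item(s) taken whole; one partial (take 16/25 of C).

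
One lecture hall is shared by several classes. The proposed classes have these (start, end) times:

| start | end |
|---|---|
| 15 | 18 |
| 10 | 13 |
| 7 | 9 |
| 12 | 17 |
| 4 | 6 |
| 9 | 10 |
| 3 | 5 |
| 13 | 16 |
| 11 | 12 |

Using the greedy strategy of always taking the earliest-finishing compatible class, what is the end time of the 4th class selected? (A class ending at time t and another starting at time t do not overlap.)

Sort by end time and greedily take each interval whose start is ≥ the last chosen end.
By end time: (3,5), (4,6), (7,9), (9,10), (11,12), (10,13), (13,16), (12,17), (15,18).
Pick (3,5); next start ≥ 5 → (7,9); next start ≥ 9 → (9,10); next start ≥ 10 → (11,12); next start ≥ 12 → (13,16).
Selected: (3,5) (7,9) (9,10) (11,12) (13,16)

12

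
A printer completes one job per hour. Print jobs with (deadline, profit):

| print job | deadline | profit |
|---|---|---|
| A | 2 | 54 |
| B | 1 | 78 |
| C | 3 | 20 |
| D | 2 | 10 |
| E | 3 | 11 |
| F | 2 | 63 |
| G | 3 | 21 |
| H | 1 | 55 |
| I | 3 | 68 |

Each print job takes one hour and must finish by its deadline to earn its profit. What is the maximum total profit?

209

Sort by profit descending; place each in the latest free slot ≤ its deadline.
By profit: B(d1,78), I(d3,68), F(d2,63), H(d1,55), A(d2,54), G(d3,21), C(d3,20), E(d3,11), D(d2,10)
B→slot 1; I→slot 3; F→slot 2; H skipped; A skipped; G skipped; C skipped; E skipped; D skipped.
Profit = 78 + 63 + 68 = 209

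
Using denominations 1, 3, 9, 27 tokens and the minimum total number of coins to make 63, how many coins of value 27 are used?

63 − 2×27→9 − 1×9→0
Count of 27: 2

2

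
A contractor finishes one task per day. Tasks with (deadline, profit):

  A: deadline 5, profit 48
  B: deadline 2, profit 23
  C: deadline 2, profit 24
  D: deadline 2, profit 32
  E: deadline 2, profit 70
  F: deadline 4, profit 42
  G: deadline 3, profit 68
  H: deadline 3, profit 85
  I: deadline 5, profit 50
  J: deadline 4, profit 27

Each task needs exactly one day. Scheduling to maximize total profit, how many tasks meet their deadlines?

5

Profit order: H=85 E=70 G=68 I=50 A=48 F=42 D=32 J=27 C=24 B=23
Assign: H→slot 3, E→slot 2, G→slot 1, I→slot 5, A→slot 4, F skipped, D skipped, J skipped, C skipped, B skipped.
Slots: [1:G] [2:E] [3:H] [4:A] [5:I]
5 of 10 scheduled.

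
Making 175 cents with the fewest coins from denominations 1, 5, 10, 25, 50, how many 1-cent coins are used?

Use the largest denomination that fits, subtract, and repeat.
175 = 3×50 + 1×25
Count of 1: 0

0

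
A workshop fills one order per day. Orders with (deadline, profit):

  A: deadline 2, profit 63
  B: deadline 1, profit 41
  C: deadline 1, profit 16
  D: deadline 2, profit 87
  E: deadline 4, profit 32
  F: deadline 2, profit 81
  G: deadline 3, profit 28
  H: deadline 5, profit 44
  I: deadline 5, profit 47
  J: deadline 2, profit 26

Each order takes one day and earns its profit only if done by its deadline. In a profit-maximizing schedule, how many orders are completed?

Sort by profit descending; place each in the latest free slot ≤ its deadline.
By profit: D(d2,87), F(d2,81), A(d2,63), I(d5,47), H(d5,44), B(d1,41), E(d4,32), G(d3,28), J(d2,26), C(d1,16)
D→slot 2; F→slot 1; A skipped; I→slot 5; H→slot 4; B skipped; E→slot 3; G skipped; J skipped; C skipped.
5 of 10 scheduled.

5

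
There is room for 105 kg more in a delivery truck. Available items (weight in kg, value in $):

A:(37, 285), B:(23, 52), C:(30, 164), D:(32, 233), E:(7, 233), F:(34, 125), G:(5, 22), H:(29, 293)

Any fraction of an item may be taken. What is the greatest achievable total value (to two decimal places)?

1044.00

Ratios (sorted): E 33.29, H 10.10, A 7.70, D 7.28, C 5.47, G 4.40, F 3.68, B 2.26
take E (7 @ 233); take H (29 @ 293); take A (37 @ 285); take D (32 @ 233). Capacity used 105/105.
Total value = 1044.00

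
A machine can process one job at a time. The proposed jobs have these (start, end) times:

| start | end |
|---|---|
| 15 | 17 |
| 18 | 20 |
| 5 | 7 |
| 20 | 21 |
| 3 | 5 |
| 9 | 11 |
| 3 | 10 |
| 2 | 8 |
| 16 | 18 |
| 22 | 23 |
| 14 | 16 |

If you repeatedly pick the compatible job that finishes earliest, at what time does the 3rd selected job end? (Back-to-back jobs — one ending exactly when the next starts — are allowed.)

11

Order by finish time; keep every interval that doesn't clash with the previous kept one.
By end time: (3,5), (5,7), (2,8), (3,10), (9,11), (14,16), (15,17), (16,18), (18,20), (20,21), (22,23).
Pick (3,5); next start ≥ 5 → (5,7); next start ≥ 7 → (9,11); next start ≥ 11 → (14,16); next start ≥ 16 → (16,18); next start ≥ 18 → (18,20); next start ≥ 20 → (20,21); next start ≥ 21 → (22,23).
Selected: (3,5) (5,7) (9,11) (14,16) (16,18) (18,20) (20,21) (22,23)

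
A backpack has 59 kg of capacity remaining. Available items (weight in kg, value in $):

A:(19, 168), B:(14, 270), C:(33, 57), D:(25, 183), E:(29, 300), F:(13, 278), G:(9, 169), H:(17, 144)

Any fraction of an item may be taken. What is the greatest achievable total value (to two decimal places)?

954.93

Greedy by value/weight ratio, highest first.
Order: F (278/13=21.38) > B (270/14=19.29) > G (169/9=18.78) > E (300/29=10.34) > A (168/19=8.84) > H (144/17=8.47) > D (183/25=7.32) > C (57/33=1.73)
Fill: take F (13 @ 278) → take B (14 @ 270) → take G (9 @ 169) → take 23/29 of E → 237.93; 59/59 used.
Total value = 954.93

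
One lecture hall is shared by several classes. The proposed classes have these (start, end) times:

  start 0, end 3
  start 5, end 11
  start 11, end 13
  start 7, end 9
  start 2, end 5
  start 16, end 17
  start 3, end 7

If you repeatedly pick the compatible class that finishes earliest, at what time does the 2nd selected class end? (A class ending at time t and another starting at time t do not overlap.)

7

Sorted by end: (0,3)  (2,5)  (3,7)  (7,9)  (5,11)  (11,13)  (16,17)
take (0,3); take (3,7); take (7,9); take (11,13); take (16,17).
Selected: (0,3) (3,7) (7,9) (11,13) (16,17)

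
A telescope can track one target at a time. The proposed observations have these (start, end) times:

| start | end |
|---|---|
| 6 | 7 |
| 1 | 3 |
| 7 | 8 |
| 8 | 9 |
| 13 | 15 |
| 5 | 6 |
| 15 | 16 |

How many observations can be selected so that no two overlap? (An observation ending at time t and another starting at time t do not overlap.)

By end time: (1,3), (5,6), (6,7), (7,8), (8,9), (13,15), (15,16).
Pick (1,3); next start ≥ 3 → (5,6); next start ≥ 6 → (6,7); next start ≥ 7 → (7,8); next start ≥ 8 → (8,9); next start ≥ 9 → (13,15); next start ≥ 15 → (15,16).
Selected 7 observations.

7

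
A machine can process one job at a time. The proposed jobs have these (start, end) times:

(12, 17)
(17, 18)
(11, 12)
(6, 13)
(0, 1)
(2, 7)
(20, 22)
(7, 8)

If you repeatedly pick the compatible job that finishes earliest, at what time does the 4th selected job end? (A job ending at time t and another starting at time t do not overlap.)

Sorted by end: (0,1)  (2,7)  (7,8)  (11,12)  (6,13)  (12,17)  (17,18)  (20,22)
take (0,1); take (2,7); take (7,8); take (11,12); take (12,17); take (17,18); take (20,22).
Selected: (0,1) (2,7) (7,8) (11,12) (12,17) (17,18) (20,22)

12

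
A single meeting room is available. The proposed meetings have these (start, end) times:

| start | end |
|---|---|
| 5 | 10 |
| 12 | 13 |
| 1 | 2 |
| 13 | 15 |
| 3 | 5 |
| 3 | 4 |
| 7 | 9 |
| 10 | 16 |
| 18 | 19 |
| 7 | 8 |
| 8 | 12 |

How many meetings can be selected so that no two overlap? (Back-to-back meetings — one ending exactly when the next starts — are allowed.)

Sorted by end: (1,2)  (3,4)  (3,5)  (7,8)  (7,9)  (5,10)  (8,12)  (12,13)  (13,15)  (10,16)  (18,19)
take (1,2); take (3,4); skip (3,5); take (7,8); skip (5,10); take (8,12); take (12,13); take (13,15); skip (10,16); take (18,19).
Selected 7 meetings.

7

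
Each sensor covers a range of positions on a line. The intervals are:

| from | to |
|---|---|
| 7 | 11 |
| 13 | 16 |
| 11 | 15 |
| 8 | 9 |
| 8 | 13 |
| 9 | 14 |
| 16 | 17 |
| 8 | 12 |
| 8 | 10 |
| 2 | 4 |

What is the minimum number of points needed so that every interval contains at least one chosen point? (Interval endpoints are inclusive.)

4

Sort by right endpoint; whenever an interval is uncovered, place a point at its right end.
By right end: [2,4]  [8,9]  [8,10]  [7,11]  [8,12]  [8,13]  [9,14]  [11,15]  [13,16]  [16,17]
[2,4] uncovered → point at 4; [8,9] uncovered → point at 9; [11,15] uncovered → point at 15; [16,17] uncovered → point at 17.
Points: 4, 9, 15, 17 (4 total).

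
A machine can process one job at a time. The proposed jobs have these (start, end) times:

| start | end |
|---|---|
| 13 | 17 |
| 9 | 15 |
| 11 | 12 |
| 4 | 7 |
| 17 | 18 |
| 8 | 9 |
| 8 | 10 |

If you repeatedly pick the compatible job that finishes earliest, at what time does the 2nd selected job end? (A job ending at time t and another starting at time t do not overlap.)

By end time: (4,7), (8,9), (8,10), (11,12), (9,15), (13,17), (17,18).
Pick (4,7); next start ≥ 7 → (8,9); next start ≥ 9 → (11,12); next start ≥ 12 → (13,17); next start ≥ 17 → (17,18).
Selected: (4,7) (8,9) (11,12) (13,17) (17,18)

9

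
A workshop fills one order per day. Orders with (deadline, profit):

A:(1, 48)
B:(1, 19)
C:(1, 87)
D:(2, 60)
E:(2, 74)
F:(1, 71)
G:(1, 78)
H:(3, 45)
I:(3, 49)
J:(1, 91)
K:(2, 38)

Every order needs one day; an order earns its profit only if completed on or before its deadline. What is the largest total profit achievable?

By profit: J(d1,91), C(d1,87), G(d1,78), E(d2,74), F(d1,71), D(d2,60), I(d3,49), A(d1,48), H(d3,45), K(d2,38), B(d1,19)
J→slot 1; C skipped; G skipped; E→slot 2; F skipped; D skipped; I→slot 3; A skipped; H skipped; K skipped; B skipped.
Profit = 91 + 74 + 49 = 214

214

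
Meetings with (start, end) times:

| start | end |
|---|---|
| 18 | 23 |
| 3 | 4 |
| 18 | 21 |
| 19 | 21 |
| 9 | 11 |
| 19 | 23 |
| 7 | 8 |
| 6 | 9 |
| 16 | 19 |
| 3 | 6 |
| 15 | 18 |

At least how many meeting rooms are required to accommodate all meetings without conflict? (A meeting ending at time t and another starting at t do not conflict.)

The answer is the maximum number of intervals overlapping at any instant.
starts: [3, 3, 6, 7, 9, 15, 16, 18, 18, 19, 19]
ends:   [4, 6, 8, 9, 11, 18, 19, 21, 21, 23, 23]
s3→1 s3→2 e4→1 e6→0 s6→1 s7→2 e8→1 e9→0 s9→1 e11→0 s15→1 s16→2 e18→1 s18→2 s18→3 e19→2 s19→3 s19→4  — peak 4.

4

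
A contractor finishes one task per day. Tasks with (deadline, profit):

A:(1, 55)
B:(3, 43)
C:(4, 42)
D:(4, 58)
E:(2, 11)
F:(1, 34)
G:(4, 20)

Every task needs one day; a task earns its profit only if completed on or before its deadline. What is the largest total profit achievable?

By profit: D(d4,58), A(d1,55), B(d3,43), C(d4,42), F(d1,34), G(d4,20), E(d2,11)
D→slot 4; A→slot 1; B→slot 3; C→slot 2; F skipped; G skipped; E skipped.
Profit = 55 + 42 + 43 + 58 = 198

198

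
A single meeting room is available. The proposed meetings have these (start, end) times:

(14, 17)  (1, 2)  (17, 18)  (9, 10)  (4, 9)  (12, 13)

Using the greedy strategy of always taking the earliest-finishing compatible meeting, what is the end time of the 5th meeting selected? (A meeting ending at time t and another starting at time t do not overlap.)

17

By end time: (1,2), (4,9), (9,10), (12,13), (14,17), (17,18).
Pick (1,2); next start ≥ 2 → (4,9); next start ≥ 9 → (9,10); next start ≥ 10 → (12,13); next start ≥ 13 → (14,17); next start ≥ 17 → (17,18).
Selected: (1,2) (4,9) (9,10) (12,13) (14,17) (17,18)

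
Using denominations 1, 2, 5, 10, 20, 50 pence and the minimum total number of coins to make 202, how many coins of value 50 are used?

4

Use the largest denomination that fits, subtract, and repeat.
202 − 4×50→2 − 1×2→0
Count of 50: 4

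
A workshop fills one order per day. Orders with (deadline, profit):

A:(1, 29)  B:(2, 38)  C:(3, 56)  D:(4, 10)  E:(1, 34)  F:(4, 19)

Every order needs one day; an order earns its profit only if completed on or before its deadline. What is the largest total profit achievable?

By profit: C(d3,56), B(d2,38), E(d1,34), A(d1,29), F(d4,19), D(d4,10)
C→slot 3; B→slot 2; E→slot 1; A skipped; F→slot 4; D skipped.
Profit = 34 + 38 + 56 + 19 = 147

147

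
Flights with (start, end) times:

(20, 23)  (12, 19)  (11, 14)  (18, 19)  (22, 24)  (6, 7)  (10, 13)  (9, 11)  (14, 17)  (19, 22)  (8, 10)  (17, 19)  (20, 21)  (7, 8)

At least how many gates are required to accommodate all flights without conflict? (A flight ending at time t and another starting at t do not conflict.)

3

starts: [6, 7, 8, 9, 10, 11, 12, 14, 17, 18, 19, 20, 20, 22]
ends:   [7, 8, 10, 11, 13, 14, 17, 19, 19, 19, 21, 22, 23, 24]
s6→1 e7→0 s7→1 e8→0 s8→1 s9→2 e10→1 s10→2 e11→1 s11→2 s12→3  — peak 3.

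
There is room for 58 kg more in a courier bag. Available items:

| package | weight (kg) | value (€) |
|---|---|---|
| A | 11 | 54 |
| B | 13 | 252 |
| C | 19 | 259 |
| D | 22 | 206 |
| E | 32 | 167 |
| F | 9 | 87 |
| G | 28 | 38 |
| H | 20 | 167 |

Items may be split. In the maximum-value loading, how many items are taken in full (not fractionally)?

3

Greedy by value/weight ratio, highest first.
Order: B (252/13=19.38) > C (259/19=13.63) > F (87/9=9.67) > D (206/22=9.36) > H (167/20=8.35) > E (167/32=5.22) > A (54/11=4.91) > G (38/28=1.36)
Fill: take B (13 @ 252) → take C (19 @ 259) → take F (9 @ 87) → take 17/22 of D → 159.18; 58/58 used.
3 item(s) taken whole; one partial (take 17/22 of D).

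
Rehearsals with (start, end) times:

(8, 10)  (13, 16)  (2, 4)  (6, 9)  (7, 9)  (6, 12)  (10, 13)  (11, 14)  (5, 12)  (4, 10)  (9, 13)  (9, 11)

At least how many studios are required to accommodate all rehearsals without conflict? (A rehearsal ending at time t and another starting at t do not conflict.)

starts: [2, 4, 5, 6, 6, 7, 8, 9, 9, 10, 11, 13]
ends:   [4, 9, 9, 10, 10, 11, 12, 12, 13, 13, 14, 16]
s2→1 e4→0 s4→1 s5→2 s6→3 s6→4 s7→5 s8→6  — peak 6.

6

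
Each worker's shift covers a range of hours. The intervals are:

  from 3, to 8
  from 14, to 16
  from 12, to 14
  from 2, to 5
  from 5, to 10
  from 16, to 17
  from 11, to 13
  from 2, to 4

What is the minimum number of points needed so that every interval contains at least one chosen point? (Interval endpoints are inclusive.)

Sorted: [2,4] [2,5] [3,8] [5,10] [11,13] [12,14] [14,16] [16,17]
{[2,4],[2,5],[3,8]} hit by 4; {[5,10]} hit by 10; {[11,13],[12,14]} hit by 13; {[14,16],[16,17]} hit by 16.
Points: 4, 10, 13, 16 (4 total).

4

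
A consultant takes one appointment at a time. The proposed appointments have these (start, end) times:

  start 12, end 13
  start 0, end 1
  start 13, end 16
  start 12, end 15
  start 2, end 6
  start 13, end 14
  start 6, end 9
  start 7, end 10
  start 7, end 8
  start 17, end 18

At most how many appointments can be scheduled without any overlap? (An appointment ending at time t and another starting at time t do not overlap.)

6

Greedy by earliest finish: after sorting by end time, pick each interval compatible with the last pick.
Sorted by end: (0,1)  (2,6)  (7,8)  (6,9)  (7,10)  (12,13)  (13,14)  (12,15)  (13,16)  (17,18)
take (0,1); take (2,6); take (7,8); skip (7,10); take (12,13); take (13,14); skip (13,16); take (17,18).
Selected 6 appointments.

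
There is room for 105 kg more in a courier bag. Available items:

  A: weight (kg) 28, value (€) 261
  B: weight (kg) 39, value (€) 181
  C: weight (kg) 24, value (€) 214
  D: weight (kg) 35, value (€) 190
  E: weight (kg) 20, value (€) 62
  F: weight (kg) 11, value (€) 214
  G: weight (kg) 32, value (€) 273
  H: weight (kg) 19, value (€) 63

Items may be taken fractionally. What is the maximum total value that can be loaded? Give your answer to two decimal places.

1016.29

Greedy by value/weight ratio, highest first.
Order: F (214/11=19.45) > A (261/28=9.32) > C (214/24=8.92) > G (273/32=8.53) > D (190/35=5.43) > B (181/39=4.64) > H (63/19=3.32) > E (62/20=3.10)
Fill: take F (11 @ 214) → take A (28 @ 261) → take C (24 @ 214) → take G (32 @ 273) → take 10/35 of D → 54.29; 105/105 used.
Total value = 1016.29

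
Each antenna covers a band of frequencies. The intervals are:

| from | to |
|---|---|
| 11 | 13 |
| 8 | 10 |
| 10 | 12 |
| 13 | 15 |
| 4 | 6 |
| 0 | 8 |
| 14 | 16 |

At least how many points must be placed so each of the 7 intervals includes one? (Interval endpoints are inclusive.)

By right end: [4,6]  [0,8]  [8,10]  [10,12]  [11,13]  [13,15]  [14,16]
[4,6] uncovered → point at 6; [8,10] uncovered → point at 10; [11,13] uncovered → point at 13; [14,16] uncovered → point at 16.
Points: 6, 10, 13, 16 (4 total).

4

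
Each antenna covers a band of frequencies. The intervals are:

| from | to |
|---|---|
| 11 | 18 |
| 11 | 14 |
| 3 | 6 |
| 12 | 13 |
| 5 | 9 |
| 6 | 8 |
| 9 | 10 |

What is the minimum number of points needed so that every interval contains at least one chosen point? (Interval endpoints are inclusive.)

Sort by right endpoint; whenever an interval is uncovered, place a point at its right end.
By right end: [3,6]  [6,8]  [5,9]  [9,10]  [12,13]  [11,14]  [11,18]
[3,6] uncovered → point at 6; [9,10] uncovered → point at 10; [12,13] uncovered → point at 13.
Points: 6, 10, 13 (3 total).

3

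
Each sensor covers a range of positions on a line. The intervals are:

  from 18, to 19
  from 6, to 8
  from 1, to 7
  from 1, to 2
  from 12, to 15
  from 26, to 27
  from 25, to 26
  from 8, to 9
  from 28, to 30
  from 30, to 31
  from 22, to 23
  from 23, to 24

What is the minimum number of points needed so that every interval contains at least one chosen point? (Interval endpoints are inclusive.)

Sort by right endpoint; whenever an interval is uncovered, place a point at its right end.
By right end: [1,2]  [1,7]  [6,8]  [8,9]  [12,15]  [18,19]  [22,23]  [23,24]  [25,26]  [26,27]  [28,30]  [30,31]
[1,2] uncovered → point at 2; [6,8] uncovered → point at 8; [12,15] uncovered → point at 15; [18,19] uncovered → point at 19; [22,23] uncovered → point at 23; [25,26] uncovered → point at 26; [28,30] uncovered → point at 30.
Points: 2, 8, 15, 19, 23, 26, 30 (7 total).

7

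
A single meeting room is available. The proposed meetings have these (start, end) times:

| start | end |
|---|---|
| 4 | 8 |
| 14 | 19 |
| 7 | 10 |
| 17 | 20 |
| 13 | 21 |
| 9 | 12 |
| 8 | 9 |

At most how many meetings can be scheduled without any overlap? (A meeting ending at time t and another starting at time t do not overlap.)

4

Sort by end time and greedily take each interval whose start is ≥ the last chosen end.
By end time: (4,8), (8,9), (7,10), (9,12), (14,19), (17,20), (13,21).
Pick (4,8); next start ≥ 8 → (8,9); next start ≥ 9 → (9,12); next start ≥ 12 → (14,19).
Selected 4 meetings.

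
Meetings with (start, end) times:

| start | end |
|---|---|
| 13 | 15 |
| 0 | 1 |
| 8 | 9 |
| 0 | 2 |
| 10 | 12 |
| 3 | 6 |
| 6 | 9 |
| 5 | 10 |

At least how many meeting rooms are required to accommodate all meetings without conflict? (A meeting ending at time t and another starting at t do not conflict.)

Count concurrent intervals with a sweep; the peak is the room count.
starts: [0, 0, 3, 5, 6, 8, 10, 13]
ends:   [1, 2, 6, 9, 9, 10, 12, 15]
s0→1 s0→2 e1→1 e2→0 s3→1 s5→2 e6→1 s6→2 s8→3  — peak 3.

3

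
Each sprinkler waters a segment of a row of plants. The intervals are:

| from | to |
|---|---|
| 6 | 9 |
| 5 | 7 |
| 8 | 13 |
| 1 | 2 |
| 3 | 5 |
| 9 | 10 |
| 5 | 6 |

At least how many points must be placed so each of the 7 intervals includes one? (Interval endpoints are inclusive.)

3

Process intervals by earliest right end; each time one isn't hit yet, stab at its right endpoint.
Sorted: [1,2] [3,5] [5,6] [5,7] [6,9] [9,10] [8,13]
{[1,2]} hit by 2; {[3,5],[5,6],[5,7]} hit by 5; {[6,9],[9,10],[8,13]} hit by 9.
Points: 2, 5, 9 (3 total).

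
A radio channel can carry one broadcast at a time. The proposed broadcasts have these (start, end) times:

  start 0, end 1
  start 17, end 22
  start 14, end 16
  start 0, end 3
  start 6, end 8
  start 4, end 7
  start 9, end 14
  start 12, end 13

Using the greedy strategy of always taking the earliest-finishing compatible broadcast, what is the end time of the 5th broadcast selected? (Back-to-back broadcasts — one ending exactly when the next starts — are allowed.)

By end time: (0,1), (0,3), (4,7), (6,8), (12,13), (9,14), (14,16), (17,22).
Pick (0,1); next start ≥ 1 → (4,7); next start ≥ 7 → (12,13); next start ≥ 13 → (14,16); next start ≥ 16 → (17,22).
Selected: (0,1) (4,7) (12,13) (14,16) (17,22)

22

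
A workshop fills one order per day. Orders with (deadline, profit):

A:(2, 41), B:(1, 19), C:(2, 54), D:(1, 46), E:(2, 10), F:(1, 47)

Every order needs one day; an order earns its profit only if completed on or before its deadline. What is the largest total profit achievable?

Sort by profit descending; place each in the latest free slot ≤ its deadline.
By profit: C(d2,54), F(d1,47), D(d1,46), A(d2,41), B(d1,19), E(d2,10)
C→slot 2; F→slot 1; D skipped; A skipped; B skipped; E skipped.
Profit = 47 + 54 = 101

101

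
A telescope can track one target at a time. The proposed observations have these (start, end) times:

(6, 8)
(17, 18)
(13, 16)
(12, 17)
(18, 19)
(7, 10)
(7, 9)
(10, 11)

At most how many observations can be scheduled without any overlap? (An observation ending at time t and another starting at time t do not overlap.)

5

Sorted by end: (6,8)  (7,9)  (7,10)  (10,11)  (13,16)  (12,17)  (17,18)  (18,19)
take (6,8); skip (7,9); take (10,11); take (13,16); skip (12,17); take (17,18); take (18,19).
Selected 5 observations.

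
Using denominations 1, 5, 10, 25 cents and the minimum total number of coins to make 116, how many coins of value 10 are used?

116 − 4×25→16 − 1×10→6 − 1×5→1 − 1×1→0
Count of 10: 1

1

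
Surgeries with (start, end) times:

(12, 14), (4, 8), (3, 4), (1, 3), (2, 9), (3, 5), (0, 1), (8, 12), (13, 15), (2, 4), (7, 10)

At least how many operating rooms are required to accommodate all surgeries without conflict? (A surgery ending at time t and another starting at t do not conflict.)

Count concurrent intervals with a sweep; the peak is the room count.
starts: [0, 1, 2, 2, 3, 3, 4, 7, 8, 12, 13]
ends:   [1, 3, 4, 4, 5, 8, 9, 10, 12, 14, 15]
s0→1 e1→0 s1→1 s2→2 s2→3 e3→2 s3→3 s3→4  — peak 4.

4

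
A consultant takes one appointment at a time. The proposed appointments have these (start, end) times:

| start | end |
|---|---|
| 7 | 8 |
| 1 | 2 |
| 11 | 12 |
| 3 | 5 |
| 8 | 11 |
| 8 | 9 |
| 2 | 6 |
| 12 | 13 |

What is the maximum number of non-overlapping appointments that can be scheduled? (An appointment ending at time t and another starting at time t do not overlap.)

Order by finish time; keep every interval that doesn't clash with the previous kept one.
Sorted by end: (1,2)  (3,5)  (2,6)  (7,8)  (8,9)  (8,11)  (11,12)  (12,13)
take (1,2); take (3,5); take (7,8); take (8,9); skip (8,11); take (11,12); take (12,13).
Selected 6 appointments.

6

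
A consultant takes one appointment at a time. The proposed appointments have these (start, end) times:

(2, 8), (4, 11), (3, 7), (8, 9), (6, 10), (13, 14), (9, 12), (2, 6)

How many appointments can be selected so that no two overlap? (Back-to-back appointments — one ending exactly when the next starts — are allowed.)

Sort by end time and greedily take each interval whose start is ≥ the last chosen end.
Sorted by end: (2,6)  (3,7)  (2,8)  (8,9)  (6,10)  (4,11)  (9,12)  (13,14)
take (2,6); take (8,9); take (9,12); take (13,14).
Selected 4 appointments.

4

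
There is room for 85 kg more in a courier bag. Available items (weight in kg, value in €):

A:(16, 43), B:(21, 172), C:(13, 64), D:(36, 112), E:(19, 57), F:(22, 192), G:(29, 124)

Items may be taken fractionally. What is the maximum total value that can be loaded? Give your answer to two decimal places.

Ratios (sorted): F 8.73, B 8.19, C 4.92, G 4.28, D 3.11, E 3.00, A 2.69
take F (22 @ 192); take B (21 @ 172); take C (13 @ 64); take G (29 @ 124). Capacity used 85/85.
Total value = 552.00

552.00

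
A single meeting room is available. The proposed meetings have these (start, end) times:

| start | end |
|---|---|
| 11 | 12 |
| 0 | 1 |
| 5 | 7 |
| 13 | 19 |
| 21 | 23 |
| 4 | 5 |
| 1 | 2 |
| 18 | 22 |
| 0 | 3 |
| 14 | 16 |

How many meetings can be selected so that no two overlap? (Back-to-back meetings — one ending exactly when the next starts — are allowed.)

Sorted by end: (0,1)  (1,2)  (0,3)  (4,5)  (5,7)  (11,12)  (14,16)  (13,19)  (18,22)  (21,23)
take (0,1); take (1,2); take (4,5); take (5,7); take (11,12); take (14,16); take (18,22).
Selected 7 meetings.

7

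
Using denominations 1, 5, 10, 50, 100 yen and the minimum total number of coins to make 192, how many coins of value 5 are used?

Use the largest denomination that fits, subtract, and repeat.
192 = 1×100 + 1×50 + 4×10 + 2×1
Count of 5: 0

0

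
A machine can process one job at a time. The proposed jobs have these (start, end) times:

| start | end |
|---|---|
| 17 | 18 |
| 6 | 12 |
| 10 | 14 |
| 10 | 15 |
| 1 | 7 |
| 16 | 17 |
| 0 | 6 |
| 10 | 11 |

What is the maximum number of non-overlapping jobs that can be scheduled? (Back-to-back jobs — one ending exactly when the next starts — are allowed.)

4

Sort by end time and greedily take each interval whose start is ≥ the last chosen end.
Sorted by end: (0,6)  (1,7)  (10,11)  (6,12)  (10,14)  (10,15)  (16,17)  (17,18)
take (0,6); skip (1,7); take (10,11); skip (10,14); skip (10,15); take (16,17); take (17,18).
Selected 4 jobs.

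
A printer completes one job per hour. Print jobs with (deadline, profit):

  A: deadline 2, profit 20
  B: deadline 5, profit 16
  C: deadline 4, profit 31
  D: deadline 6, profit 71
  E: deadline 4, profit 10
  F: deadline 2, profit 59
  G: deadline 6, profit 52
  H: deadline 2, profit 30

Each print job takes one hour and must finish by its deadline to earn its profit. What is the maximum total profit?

Sort by profit descending; place each in the latest free slot ≤ its deadline.
Profit order: D=71 F=59 G=52 C=31 H=30 A=20 B=16 E=10
Assign: D→slot 6, F→slot 2, G→slot 5, C→slot 4, H→slot 1, A skipped, B→slot 3, E skipped.
Slots: [1:H] [2:F] [3:B] [4:C] [5:G] [6:D]
Profit = 30 + 59 + 16 + 31 + 52 + 71 = 259

259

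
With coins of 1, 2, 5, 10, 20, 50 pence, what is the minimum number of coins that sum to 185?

6

185 = 3×50 + 1×20 + 1×10 + 1×5
Total coins = 3 + 1 + 1 + 1 = 6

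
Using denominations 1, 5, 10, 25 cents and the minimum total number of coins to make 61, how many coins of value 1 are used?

1

Greedy: take as many of the largest coin as possible, then repeat with the remainder.
61 − 2×25→11 − 1×10→1 − 1×1→0
Count of 1: 1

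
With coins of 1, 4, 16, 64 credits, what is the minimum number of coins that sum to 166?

Use the largest denomination that fits, subtract, and repeat.
166 = 2×64 + 2×16 + 1×4 + 2×1
Total coins = 2 + 2 + 1 + 2 = 7

7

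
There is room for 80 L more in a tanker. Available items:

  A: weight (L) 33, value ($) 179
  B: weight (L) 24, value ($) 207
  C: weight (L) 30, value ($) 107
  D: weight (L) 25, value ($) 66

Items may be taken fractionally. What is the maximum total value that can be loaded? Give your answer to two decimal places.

468.03

Sort by value per unit weight and fill in that order.
Order: B (207/24=8.62) > A (179/33=5.42) > C (107/30=3.57) > D (66/25=2.64)
Fill: take B (24 @ 207) → take A (33 @ 179) → take 23/30 of C → 82.03; 80/80 used.
Total value = 468.03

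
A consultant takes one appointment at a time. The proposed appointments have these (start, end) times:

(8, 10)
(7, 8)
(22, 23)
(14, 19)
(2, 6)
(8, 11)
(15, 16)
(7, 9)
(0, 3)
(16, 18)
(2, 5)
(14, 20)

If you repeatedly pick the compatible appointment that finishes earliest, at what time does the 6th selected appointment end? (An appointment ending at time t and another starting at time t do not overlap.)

Sorted by end: (0,3)  (2,5)  (2,6)  (7,8)  (7,9)  (8,10)  (8,11)  (15,16)  (16,18)  (14,19)  (14,20)  (22,23)
take (0,3); take (7,8); take (8,10); take (15,16); take (16,18); take (22,23).
Selected: (0,3) (7,8) (8,10) (15,16) (16,18) (22,23)

23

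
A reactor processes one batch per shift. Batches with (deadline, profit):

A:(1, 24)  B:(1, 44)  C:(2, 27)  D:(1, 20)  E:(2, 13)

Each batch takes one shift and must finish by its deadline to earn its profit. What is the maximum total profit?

By profit: B(d1,44), C(d2,27), A(d1,24), D(d1,20), E(d2,13)
B→slot 1; C→slot 2; A skipped; D skipped; E skipped.
Profit = 44 + 27 = 71

71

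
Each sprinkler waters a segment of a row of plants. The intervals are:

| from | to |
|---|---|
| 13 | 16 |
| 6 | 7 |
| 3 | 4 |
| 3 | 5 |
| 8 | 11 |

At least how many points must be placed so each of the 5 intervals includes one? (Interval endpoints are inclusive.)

Sorted: [3,4] [3,5] [6,7] [8,11] [13,16]
{[3,4],[3,5]} hit by 4; {[6,7]} hit by 7; {[8,11]} hit by 11; {[13,16]} hit by 16.
Points: 4, 7, 11, 16 (4 total).

4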